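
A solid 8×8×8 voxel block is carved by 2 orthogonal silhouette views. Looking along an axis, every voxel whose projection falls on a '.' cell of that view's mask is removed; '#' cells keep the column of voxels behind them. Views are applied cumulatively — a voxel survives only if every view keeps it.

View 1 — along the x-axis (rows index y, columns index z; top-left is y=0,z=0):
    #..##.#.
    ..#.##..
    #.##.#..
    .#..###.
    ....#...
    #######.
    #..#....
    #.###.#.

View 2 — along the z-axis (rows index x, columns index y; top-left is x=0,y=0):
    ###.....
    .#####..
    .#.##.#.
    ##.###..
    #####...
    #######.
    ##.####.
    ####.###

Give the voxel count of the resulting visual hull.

start: 8×8×8 = 512 voxels
carve view 1 (along x, YZ-mask fill 30/64): 240 voxels remain
carve view 2 (along z, XY-mask fill 42/64): 150 voxels remain

|visual hull| = 150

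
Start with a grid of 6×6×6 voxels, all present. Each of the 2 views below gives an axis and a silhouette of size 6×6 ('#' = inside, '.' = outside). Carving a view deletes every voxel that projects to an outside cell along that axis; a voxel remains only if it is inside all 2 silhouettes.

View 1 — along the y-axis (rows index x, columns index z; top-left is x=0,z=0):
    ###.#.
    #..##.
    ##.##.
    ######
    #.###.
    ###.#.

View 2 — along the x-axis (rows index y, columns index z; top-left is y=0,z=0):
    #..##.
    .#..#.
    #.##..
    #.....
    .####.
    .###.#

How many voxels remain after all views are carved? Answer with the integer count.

initial block: 6^3 = 216
carve view 1 (along y, XZ-mask fill 25/36): 150 voxels remain
carve view 2 (along x, YZ-mask fill 17/36): 77 voxels remain

remaining voxels: 77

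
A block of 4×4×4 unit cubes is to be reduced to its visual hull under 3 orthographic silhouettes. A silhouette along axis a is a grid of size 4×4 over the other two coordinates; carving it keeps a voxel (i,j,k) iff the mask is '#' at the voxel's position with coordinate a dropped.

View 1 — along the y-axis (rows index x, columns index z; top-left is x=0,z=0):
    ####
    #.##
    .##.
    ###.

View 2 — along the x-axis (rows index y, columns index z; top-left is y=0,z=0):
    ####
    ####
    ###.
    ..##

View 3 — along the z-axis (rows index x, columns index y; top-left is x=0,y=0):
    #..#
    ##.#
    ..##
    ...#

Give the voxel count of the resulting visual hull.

initial block: 4^3 = 64
  1. axis=1 (XZ plane), |mask|=12  ⇒  voxels=48
  2. axis=0 (YZ plane), |mask|=13  ⇒  voxels=40
  3. axis=2 (XY plane), |mask|=8  ⇒  voxels=18

remaining voxels: 18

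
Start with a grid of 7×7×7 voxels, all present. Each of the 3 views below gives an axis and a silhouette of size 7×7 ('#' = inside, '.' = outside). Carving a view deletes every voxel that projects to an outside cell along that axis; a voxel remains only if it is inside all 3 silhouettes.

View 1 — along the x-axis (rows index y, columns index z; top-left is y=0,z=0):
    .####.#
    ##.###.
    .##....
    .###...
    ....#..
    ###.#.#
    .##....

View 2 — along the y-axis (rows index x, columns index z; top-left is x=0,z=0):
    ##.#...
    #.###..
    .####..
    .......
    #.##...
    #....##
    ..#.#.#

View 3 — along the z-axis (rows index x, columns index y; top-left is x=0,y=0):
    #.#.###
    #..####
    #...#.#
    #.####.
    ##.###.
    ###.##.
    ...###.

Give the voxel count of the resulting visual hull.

voxel count = 41

full grid |V| = 343
after view 1 [x-axis, 23 of 49 cells solid] → remaining = 161
after view 2 [y-axis, 20 of 49 cells solid] → remaining = 69
after view 3 [z-axis, 31 of 49 cells solid] → remaining = 41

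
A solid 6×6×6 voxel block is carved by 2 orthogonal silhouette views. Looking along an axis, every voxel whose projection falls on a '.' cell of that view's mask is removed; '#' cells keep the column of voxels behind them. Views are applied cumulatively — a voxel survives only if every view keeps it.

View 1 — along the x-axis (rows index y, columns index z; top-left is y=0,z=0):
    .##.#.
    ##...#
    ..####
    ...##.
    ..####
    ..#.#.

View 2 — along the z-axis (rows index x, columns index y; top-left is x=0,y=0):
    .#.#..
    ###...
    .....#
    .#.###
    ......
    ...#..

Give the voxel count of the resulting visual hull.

start: 6×6×6 = 216 voxels
[1] x-view keeps 18 columns → grid now 108
[2] z-view keeps 11 columns → grid now 30

voxel count = 30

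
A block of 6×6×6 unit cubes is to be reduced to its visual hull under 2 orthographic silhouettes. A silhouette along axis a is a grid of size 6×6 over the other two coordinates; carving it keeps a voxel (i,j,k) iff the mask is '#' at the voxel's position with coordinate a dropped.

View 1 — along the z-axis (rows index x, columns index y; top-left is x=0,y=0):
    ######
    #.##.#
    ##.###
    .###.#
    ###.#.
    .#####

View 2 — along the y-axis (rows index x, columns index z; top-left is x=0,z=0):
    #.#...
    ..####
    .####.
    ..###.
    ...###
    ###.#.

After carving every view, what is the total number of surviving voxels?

initial block: 6^3 = 216
[1] z-view keeps 28 columns → grid now 168
[2] y-view keeps 20 columns → grid now 92

|visual hull| = 92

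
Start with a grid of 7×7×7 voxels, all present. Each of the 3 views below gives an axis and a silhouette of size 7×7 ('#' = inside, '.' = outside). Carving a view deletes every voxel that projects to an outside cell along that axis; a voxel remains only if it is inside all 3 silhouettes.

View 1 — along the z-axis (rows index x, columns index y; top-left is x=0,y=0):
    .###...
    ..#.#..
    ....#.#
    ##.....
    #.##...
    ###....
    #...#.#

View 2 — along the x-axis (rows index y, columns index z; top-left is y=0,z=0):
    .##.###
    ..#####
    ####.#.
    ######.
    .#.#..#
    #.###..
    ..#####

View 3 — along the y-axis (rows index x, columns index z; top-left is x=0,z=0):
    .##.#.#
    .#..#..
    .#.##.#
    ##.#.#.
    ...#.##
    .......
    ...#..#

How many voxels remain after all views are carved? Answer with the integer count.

|visual hull| = 31

start: 7×7×7 = 343 voxels
carve view 1 (along z, XY-mask fill 18/49): 126 voxels remain
carve view 2 (along x, YZ-mask fill 33/49): 86 voxels remain
carve view 3 (along y, XZ-mask fill 19/49): 31 voxels remain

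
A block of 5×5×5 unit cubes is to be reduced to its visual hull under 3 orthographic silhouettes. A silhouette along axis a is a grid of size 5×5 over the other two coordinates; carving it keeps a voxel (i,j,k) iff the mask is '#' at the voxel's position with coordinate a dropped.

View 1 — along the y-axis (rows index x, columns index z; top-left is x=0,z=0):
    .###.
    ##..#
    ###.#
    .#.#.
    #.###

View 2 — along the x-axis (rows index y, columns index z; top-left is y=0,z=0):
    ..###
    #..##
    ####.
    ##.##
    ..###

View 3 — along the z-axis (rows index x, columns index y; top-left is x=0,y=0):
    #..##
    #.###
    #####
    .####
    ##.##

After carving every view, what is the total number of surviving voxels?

voxel count = 43

start: 5×5×5 = 125 voxels
V1 y: intersect with XZ mask (16 set) -- 80 left
V2 x: intersect with YZ mask (17 set) -- 53 left
V3 z: intersect with XY mask (20 set) -- 43 left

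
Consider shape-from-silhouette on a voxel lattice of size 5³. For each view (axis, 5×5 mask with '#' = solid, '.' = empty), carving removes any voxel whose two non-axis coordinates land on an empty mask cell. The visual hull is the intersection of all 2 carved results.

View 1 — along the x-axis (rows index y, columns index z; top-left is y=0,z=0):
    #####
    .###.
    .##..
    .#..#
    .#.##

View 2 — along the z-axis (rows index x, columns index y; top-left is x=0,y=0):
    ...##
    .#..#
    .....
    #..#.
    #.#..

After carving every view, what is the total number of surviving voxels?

initial block: 5^3 = 125
  1. axis=0 (YZ plane), |mask|=15  ⇒  voxels=75
  2. axis=2 (XY plane), |mask|=8  ⇒  voxels=25

voxel count = 25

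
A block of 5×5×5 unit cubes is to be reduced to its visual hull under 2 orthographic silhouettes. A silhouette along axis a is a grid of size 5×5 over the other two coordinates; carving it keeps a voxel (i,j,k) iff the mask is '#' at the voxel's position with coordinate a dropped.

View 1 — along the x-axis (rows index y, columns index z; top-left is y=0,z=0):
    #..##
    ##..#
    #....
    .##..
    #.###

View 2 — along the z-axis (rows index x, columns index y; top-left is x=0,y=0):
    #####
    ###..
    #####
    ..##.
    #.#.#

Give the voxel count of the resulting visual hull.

44 voxels

initial block: 5^3 = 125
after view 1 [x-axis, 13 of 25 cells solid] → remaining = 65
after view 2 [z-axis, 18 of 25 cells solid] → remaining = 44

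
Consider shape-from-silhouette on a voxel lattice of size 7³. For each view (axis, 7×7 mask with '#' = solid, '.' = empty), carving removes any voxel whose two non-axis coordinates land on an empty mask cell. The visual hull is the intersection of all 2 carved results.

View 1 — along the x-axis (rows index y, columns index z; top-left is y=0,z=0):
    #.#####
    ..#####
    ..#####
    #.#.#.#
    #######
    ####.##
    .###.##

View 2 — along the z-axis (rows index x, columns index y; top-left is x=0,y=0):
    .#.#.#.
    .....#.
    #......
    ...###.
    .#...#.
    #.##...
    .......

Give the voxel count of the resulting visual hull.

|visual hull| = 70

initial block: 7^3 = 343
  1. axis=0 (YZ plane), |mask|=38  ⇒  voxels=266
  2. axis=2 (XY plane), |mask|=13  ⇒  voxels=70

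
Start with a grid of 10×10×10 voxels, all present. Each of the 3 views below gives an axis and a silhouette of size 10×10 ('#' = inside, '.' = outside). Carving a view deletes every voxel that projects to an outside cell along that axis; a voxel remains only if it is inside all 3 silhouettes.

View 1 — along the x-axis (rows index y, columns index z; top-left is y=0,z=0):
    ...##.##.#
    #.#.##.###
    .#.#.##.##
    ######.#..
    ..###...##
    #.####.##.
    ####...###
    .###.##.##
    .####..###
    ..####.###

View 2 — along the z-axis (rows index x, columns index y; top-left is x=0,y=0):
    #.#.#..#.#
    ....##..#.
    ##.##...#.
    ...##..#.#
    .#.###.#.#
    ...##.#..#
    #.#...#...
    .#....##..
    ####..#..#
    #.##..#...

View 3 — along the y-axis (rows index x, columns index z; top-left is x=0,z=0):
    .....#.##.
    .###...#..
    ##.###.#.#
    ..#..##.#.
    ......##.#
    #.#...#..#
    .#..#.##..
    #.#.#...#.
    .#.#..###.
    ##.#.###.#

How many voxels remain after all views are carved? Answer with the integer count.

full grid |V| = 1000
V1 x: intersect with YZ mask (65 set) -- 650 left
V2 z: intersect with XY mask (43 set) -- 275 left
V3 y: intersect with XZ mask (45 set) -- 124 left

voxel count = 124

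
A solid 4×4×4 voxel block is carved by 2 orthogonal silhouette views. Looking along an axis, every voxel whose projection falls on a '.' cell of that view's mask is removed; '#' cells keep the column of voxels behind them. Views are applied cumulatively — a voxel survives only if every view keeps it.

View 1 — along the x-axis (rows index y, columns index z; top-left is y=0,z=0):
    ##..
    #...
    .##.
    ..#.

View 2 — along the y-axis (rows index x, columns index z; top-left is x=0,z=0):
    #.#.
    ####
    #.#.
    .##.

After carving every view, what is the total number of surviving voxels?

|visual hull| = 18

start: 4×4×4 = 64 voxels
after view 1 [x-axis, 6 of 16 cells solid] → remaining = 24
after view 2 [y-axis, 10 of 16 cells solid] → remaining = 18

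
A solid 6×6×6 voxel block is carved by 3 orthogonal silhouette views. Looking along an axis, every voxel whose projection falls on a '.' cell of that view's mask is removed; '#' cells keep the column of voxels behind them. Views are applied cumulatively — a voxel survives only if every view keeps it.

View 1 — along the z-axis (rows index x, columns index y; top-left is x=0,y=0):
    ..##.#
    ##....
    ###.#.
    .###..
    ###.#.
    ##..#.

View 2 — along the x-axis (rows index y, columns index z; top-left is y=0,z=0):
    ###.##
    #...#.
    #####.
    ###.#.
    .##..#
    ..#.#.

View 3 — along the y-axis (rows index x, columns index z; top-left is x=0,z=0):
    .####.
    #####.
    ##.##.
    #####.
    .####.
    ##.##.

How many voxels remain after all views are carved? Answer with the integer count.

|visual hull| = 52

full grid |V| = 216
after view 1 [z-axis, 19 of 36 cells solid] → remaining = 114
after view 2 [x-axis, 21 of 36 cells solid] → remaining = 69
after view 3 [y-axis, 26 of 36 cells solid] → remaining = 52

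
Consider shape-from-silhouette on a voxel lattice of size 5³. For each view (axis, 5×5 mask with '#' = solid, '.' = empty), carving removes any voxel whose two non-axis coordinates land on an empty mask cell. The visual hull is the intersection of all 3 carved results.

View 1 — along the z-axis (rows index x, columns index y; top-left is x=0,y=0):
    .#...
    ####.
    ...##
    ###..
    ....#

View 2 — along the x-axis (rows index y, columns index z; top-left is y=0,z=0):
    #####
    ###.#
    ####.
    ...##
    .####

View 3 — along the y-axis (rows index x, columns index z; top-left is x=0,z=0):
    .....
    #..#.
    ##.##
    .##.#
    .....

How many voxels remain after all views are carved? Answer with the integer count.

before carving: 125 voxels (5×5×5)
carve view 1 (along z, XY-mask fill 11/25): 55 voxels remain
carve view 2 (along x, YZ-mask fill 19/25): 42 voxels remain
carve view 3 (along y, XZ-mask fill 9/25): 19 voxels remain

voxel count = 19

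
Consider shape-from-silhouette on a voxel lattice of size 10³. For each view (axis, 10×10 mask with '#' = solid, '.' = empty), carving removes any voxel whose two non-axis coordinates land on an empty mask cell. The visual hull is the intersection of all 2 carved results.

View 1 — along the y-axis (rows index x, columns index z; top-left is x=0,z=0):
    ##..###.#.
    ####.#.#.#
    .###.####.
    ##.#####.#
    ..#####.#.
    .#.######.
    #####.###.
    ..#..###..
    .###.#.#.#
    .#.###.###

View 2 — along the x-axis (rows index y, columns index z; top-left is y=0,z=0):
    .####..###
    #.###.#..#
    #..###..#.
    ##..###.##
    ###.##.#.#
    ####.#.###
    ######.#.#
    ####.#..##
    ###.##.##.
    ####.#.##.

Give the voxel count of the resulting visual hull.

before carving: 1000 voxels (10×10×10)
step 1: project along y, AND mask (66/100) → |grid| = 660
step 2: project along x, AND mask (69/100) → |grid| = 450

|visual hull| = 450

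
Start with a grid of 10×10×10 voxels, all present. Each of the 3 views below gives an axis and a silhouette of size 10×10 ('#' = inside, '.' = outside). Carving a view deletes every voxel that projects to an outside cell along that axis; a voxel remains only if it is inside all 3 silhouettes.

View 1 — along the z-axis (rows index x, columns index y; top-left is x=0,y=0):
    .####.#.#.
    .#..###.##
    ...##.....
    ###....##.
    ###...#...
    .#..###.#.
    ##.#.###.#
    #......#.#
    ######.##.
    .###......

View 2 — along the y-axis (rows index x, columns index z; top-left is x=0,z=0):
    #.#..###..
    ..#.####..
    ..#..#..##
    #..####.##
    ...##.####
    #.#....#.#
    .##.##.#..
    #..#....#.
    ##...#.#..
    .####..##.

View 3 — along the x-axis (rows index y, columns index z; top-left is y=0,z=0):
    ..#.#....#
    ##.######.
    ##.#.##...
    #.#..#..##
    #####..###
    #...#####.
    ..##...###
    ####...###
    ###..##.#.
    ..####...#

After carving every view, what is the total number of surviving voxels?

144 voxels

before carving: 1000 voxels (10×10×10)
[1] z-view keeps 49 columns → grid now 490
[2] y-view keeps 49 columns → grid now 241
[3] x-view keeps 58 columns → grid now 144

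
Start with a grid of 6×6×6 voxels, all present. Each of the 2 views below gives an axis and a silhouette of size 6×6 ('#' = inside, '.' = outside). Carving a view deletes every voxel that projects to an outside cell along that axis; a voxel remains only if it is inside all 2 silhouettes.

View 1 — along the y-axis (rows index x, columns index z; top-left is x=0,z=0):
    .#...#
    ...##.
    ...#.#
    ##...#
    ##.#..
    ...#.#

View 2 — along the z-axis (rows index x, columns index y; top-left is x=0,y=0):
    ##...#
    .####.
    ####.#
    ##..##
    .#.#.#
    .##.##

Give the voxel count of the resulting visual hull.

before carving: 216 voxels (6×6×6)
  1. axis=1 (XZ plane), |mask|=14  ⇒  voxels=84
  2. axis=2 (XY plane), |mask|=23  ⇒  voxels=53

remaining voxels: 53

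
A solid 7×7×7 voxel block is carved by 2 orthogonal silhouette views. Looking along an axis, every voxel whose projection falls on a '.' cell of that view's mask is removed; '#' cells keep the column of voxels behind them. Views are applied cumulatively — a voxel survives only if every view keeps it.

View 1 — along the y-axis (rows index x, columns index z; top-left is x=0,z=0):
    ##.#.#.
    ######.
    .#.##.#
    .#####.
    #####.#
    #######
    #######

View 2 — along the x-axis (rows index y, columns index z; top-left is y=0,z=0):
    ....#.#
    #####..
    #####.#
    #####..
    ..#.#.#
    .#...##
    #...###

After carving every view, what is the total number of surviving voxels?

initial block: 7^3 = 343
carve view 1 (along y, XZ-mask fill 39/49): 273 voxels remain
carve view 2 (along x, YZ-mask fill 28/49): 155 voxels remain

voxel count = 155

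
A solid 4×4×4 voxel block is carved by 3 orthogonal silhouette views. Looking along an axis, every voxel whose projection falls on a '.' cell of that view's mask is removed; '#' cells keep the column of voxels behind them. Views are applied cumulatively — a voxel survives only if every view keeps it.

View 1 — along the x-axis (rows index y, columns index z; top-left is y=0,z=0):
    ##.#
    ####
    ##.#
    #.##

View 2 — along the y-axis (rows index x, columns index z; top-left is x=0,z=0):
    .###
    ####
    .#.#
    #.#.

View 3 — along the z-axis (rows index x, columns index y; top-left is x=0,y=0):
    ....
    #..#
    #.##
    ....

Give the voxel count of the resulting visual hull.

before carving: 64 voxels (4×4×4)
[1] x-view keeps 13 columns → grid now 52
[2] y-view keeps 11 columns → grid now 35
[3] z-view keeps 5 columns → grid now 11

|visual hull| = 11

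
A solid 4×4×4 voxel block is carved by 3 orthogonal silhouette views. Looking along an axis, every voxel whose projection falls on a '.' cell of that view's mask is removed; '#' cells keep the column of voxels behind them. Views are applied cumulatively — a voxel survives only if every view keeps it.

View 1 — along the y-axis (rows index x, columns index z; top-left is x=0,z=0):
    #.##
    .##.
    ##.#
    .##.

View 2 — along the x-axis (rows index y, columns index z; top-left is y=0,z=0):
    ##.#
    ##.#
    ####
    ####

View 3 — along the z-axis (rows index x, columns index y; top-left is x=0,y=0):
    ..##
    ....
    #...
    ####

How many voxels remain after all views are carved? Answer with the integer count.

initial block: 4^3 = 64
[1] y-view keeps 10 columns → grid now 40
[2] x-view keeps 14 columns → grid now 34
[3] z-view keeps 7 columns → grid now 15

15 voxels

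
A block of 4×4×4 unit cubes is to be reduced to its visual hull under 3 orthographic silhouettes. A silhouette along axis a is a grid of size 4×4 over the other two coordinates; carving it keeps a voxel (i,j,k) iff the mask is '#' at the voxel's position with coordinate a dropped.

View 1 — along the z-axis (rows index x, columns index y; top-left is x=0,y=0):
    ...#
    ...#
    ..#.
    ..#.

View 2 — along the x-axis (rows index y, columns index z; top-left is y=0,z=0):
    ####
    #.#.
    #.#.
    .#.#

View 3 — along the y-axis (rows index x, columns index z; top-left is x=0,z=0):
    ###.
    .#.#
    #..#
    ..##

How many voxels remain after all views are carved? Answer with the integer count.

before carving: 64 voxels (4×4×4)
V1 z: intersect with XY mask (4 set) -- 16 left
V2 x: intersect with YZ mask (10 set) -- 8 left
V3 y: intersect with XZ mask (9 set) -- 5 left

5 voxels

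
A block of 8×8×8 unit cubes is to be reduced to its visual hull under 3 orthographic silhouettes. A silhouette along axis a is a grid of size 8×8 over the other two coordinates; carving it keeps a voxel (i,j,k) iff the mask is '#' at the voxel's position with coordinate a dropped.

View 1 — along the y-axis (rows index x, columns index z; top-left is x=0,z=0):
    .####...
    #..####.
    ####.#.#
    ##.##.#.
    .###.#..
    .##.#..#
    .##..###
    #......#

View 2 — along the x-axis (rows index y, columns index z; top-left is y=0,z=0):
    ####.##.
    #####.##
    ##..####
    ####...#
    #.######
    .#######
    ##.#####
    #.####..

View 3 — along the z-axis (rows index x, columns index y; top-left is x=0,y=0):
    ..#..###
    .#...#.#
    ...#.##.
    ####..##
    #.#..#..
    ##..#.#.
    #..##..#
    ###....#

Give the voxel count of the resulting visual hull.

voxel count = 104

before carving: 512 voxels (8×8×8)
  1. axis=1 (XZ plane), |mask|=35  ⇒  voxels=280
  2. axis=0 (YZ plane), |mask|=50  ⇒  voxels=219
  3. axis=2 (XY plane), |mask|=31  ⇒  voxels=104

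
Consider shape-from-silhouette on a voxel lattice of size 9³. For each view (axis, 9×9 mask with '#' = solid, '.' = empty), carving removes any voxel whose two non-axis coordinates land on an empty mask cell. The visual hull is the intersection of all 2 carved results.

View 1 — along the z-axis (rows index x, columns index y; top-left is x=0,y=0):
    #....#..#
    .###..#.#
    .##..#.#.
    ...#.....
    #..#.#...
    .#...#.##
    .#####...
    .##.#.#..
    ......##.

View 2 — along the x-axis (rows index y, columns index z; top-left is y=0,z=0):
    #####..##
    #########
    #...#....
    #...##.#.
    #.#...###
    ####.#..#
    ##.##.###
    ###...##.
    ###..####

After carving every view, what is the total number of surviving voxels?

start: 9×9×9 = 729 voxels
[1] z-view keeps 31 columns → grid now 279
[2] x-view keeps 52 columns → grid now 180

180 voxels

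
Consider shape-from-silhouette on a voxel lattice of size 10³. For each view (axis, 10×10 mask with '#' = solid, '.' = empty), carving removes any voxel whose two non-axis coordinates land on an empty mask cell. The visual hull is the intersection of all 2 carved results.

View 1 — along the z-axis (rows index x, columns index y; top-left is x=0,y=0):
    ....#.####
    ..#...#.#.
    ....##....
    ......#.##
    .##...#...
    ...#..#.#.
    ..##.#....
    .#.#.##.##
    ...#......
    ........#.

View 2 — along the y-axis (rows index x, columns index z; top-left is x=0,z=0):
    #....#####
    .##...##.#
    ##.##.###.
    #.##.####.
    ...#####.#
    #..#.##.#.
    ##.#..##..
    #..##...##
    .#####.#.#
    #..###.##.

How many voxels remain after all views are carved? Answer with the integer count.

171 voxels

start: 10×10×10 = 1000 voxels
[1] z-view keeps 30 columns → grid now 300
[2] y-view keeps 59 columns → grid now 171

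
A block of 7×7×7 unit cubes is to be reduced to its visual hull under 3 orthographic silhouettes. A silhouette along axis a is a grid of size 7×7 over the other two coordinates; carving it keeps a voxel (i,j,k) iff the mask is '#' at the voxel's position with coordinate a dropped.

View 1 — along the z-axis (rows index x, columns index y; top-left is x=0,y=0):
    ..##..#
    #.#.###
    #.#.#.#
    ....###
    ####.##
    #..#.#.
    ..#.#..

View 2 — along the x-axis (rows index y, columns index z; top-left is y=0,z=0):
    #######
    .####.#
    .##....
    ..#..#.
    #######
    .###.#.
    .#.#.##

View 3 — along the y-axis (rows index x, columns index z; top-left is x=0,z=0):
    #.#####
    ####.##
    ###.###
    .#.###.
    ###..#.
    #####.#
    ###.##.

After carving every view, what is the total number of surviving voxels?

voxel count = 87

start: 7×7×7 = 343 voxels
carve view 1 (along z, XY-mask fill 26/49): 182 voxels remain
carve view 2 (along x, YZ-mask fill 31/49): 113 voxels remain
carve view 3 (along y, XZ-mask fill 37/49): 87 voxels remain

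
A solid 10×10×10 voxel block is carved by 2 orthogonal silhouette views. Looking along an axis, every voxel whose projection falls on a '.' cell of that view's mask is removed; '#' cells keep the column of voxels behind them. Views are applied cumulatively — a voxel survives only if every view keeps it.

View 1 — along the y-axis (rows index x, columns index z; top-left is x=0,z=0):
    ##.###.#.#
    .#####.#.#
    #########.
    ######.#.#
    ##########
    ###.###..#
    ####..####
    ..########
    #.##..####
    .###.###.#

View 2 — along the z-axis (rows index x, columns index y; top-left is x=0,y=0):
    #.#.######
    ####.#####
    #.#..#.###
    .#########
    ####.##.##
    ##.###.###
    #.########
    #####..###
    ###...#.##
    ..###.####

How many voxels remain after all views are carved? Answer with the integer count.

initial block: 10^3 = 1000
step 1: project along y, AND mask (78/100) → |grid| = 780
step 2: project along z, AND mask (78/100) → |grid| = 608

|visual hull| = 608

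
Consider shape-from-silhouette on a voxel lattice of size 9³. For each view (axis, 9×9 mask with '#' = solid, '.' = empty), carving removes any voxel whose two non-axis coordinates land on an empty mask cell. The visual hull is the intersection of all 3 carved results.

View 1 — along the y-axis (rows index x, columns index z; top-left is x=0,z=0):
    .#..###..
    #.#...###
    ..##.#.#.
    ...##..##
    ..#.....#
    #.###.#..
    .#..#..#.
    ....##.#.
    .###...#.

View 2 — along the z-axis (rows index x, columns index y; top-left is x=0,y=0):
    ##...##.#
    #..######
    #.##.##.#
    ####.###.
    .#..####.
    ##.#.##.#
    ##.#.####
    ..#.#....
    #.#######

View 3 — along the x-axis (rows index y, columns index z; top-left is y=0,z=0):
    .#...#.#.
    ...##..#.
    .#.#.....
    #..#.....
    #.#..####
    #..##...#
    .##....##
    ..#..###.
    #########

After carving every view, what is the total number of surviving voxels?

voxel count = 101

before carving: 729 voxels (9×9×9)
V1 y: intersect with XZ mask (34 set) -- 306 left
V2 z: intersect with XY mask (53 set) -- 206 left
V3 x: intersect with YZ mask (37 set) -- 101 left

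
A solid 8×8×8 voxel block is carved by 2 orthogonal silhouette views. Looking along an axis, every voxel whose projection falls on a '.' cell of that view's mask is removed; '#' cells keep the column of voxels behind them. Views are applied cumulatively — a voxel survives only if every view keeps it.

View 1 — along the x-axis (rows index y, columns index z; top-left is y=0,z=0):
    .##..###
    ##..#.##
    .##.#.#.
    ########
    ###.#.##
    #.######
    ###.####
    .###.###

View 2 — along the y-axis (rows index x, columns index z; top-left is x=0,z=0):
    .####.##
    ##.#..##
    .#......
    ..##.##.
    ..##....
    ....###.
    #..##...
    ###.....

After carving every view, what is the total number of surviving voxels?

voxel count = 160

before carving: 512 voxels (8×8×8)
carve view 1 (along x, YZ-mask fill 48/64): 384 voxels remain
carve view 2 (along y, XZ-mask fill 27/64): 160 voxels remain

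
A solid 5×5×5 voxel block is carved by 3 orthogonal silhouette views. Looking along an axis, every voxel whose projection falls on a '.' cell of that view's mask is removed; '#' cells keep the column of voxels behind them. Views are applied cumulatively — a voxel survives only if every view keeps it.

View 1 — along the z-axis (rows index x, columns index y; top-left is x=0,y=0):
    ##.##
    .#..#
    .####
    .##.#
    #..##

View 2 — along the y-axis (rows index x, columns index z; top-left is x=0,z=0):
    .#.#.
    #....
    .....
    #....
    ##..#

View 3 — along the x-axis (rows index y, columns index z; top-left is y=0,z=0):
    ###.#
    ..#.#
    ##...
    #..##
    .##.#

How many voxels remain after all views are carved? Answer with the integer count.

|visual hull| = 11

full grid |V| = 125
step 1: project along z, AND mask (16/25) → |grid| = 80
step 2: project along y, AND mask (7/25) → |grid| = 22
step 3: project along x, AND mask (14/25) → |grid| = 11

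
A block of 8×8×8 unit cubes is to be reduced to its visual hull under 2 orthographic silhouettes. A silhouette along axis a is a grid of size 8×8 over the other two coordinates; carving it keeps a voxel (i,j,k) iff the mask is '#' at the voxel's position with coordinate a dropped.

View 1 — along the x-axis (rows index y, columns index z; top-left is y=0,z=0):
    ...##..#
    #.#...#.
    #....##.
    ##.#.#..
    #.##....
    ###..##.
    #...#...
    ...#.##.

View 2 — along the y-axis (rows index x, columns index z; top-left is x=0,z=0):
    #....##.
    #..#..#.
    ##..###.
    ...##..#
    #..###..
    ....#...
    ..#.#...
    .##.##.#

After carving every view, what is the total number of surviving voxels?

remaining voxels: 88

full grid |V| = 512
step 1: project along x, AND mask (26/64) → |grid| = 208
step 2: project along y, AND mask (26/64) → |grid| = 88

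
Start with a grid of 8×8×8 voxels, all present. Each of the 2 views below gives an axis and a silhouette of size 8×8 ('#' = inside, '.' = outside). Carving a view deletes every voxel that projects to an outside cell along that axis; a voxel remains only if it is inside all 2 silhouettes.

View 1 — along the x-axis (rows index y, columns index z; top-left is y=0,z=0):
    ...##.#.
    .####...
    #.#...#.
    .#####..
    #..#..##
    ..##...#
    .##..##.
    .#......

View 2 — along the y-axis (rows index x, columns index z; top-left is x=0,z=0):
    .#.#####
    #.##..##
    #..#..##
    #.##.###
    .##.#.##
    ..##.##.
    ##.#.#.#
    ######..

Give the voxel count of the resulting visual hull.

start: 8×8×8 = 512 voxels
V1 x: intersect with YZ mask (27 set) -- 216 left
V2 y: intersect with XZ mask (41 set) -- 141 left

remaining voxels: 141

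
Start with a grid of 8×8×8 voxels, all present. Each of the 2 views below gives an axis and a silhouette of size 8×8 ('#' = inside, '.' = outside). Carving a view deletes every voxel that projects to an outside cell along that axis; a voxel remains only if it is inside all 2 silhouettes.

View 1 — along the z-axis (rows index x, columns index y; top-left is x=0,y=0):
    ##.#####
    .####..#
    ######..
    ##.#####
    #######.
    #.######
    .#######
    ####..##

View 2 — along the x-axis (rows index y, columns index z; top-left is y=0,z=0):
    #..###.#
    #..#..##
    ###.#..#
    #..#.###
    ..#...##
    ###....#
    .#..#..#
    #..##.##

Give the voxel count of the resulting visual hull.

|visual hull| = 221

initial block: 8^3 = 512
V1 z: intersect with XY mask (52 set) -- 416 left
V2 x: intersect with YZ mask (34 set) -- 221 left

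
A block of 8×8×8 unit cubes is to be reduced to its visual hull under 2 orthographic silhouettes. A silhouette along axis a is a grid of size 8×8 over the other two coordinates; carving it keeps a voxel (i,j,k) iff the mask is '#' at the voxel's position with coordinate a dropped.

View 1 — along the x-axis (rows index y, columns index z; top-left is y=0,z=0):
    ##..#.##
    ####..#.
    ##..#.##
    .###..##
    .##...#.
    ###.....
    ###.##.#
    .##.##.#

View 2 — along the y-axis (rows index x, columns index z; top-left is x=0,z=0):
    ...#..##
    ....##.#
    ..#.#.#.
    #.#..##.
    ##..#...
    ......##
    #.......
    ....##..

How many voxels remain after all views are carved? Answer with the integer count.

before carving: 512 voxels (8×8×8)
  1. axis=0 (YZ plane), |mask|=37  ⇒  voxels=296
  2. axis=1 (XZ plane), |mask|=21  ⇒  voxels=94

voxel count = 94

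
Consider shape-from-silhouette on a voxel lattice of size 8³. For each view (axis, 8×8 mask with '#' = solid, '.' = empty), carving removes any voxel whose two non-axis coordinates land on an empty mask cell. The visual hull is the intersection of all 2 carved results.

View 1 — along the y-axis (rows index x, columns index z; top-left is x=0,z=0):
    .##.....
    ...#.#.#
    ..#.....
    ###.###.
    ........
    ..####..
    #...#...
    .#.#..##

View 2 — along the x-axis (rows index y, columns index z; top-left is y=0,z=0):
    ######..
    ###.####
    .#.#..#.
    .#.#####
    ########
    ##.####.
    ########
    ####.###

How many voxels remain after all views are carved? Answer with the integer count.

|visual hull| = 140

full grid |V| = 512
after view 1 [y-axis, 22 of 64 cells solid] → remaining = 176
after view 2 [x-axis, 51 of 64 cells solid] → remaining = 140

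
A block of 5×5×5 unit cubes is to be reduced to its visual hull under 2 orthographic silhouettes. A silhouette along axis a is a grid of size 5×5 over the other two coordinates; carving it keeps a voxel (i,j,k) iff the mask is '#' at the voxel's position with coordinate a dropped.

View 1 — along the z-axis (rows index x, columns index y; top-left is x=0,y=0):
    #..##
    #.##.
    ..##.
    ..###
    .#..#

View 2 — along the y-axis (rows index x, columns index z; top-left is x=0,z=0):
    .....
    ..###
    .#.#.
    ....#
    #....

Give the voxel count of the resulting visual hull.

voxel count = 18

before carving: 125 voxels (5×5×5)
carve view 1 (along z, XY-mask fill 13/25): 65 voxels remain
carve view 2 (along y, XZ-mask fill 7/25): 18 voxels remain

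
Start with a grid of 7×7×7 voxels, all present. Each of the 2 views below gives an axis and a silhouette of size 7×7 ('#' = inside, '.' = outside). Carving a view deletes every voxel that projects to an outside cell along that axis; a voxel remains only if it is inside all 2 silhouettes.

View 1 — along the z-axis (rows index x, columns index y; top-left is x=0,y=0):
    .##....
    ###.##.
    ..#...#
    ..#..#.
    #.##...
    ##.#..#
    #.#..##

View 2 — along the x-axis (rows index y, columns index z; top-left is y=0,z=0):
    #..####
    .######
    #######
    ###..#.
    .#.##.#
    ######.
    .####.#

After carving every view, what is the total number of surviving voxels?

start: 7×7×7 = 343 voxels
V1 z: intersect with XY mask (22 set) -- 154 left
V2 x: intersect with YZ mask (37 set) -- 125 left

voxel count = 125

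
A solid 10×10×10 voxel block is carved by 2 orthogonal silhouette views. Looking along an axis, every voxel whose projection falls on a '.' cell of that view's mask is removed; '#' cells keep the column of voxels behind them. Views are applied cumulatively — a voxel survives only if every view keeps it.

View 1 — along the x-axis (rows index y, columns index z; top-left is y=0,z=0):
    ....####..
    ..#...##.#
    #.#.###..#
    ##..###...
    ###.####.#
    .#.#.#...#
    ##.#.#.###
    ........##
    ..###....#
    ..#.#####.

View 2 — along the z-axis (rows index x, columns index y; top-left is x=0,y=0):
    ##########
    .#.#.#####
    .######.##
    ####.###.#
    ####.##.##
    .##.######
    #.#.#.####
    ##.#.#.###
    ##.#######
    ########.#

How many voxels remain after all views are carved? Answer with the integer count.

voxel count = 401

before carving: 1000 voxels (10×10×10)
after view 1 [x-axis, 50 of 100 cells solid] → remaining = 500
after view 2 [z-axis, 81 of 100 cells solid] → remaining = 401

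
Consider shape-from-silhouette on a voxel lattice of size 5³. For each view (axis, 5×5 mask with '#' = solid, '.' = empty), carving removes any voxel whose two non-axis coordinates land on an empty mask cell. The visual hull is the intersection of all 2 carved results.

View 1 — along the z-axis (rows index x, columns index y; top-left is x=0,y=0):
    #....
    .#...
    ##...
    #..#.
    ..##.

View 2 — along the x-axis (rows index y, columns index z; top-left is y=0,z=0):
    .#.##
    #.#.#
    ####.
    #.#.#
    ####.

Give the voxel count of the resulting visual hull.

|visual hull| = 25

full grid |V| = 125
V1 z: intersect with XY mask (8 set) -- 40 left
V2 x: intersect with YZ mask (17 set) -- 25 left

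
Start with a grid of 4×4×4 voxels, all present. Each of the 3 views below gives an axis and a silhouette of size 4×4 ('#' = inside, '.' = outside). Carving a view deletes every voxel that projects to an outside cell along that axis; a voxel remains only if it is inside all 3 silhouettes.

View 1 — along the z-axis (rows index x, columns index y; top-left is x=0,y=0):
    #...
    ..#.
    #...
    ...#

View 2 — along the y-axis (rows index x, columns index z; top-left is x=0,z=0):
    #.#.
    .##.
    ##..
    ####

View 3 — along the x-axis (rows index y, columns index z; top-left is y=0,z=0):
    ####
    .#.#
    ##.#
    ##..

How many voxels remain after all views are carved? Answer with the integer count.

initial block: 4^3 = 64
[1] z-view keeps 4 columns → grid now 16
[2] y-view keeps 10 columns → grid now 10
[3] x-view keeps 11 columns → grid now 7

voxel count = 7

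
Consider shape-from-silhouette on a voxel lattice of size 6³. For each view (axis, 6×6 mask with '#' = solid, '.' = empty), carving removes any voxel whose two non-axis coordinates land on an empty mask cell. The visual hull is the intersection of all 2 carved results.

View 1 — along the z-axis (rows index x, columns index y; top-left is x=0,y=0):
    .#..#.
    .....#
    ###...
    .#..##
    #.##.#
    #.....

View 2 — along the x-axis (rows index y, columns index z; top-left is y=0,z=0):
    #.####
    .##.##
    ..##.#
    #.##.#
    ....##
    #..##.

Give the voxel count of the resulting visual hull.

50 voxels

start: 6×6×6 = 216 voxels
step 1: project along z, AND mask (14/36) → |grid| = 84
step 2: project along x, AND mask (21/36) → |grid| = 50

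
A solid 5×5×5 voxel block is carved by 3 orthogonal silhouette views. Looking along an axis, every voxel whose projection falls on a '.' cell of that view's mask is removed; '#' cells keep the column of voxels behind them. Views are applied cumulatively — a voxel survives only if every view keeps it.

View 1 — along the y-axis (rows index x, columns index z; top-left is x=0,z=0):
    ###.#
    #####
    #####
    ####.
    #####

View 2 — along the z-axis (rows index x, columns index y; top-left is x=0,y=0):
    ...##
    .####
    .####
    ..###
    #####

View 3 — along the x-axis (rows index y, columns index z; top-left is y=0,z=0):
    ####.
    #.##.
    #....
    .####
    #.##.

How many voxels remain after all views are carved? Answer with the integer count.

voxel count = 49

before carving: 125 voxels (5×5×5)
step 1: project along y, AND mask (23/25) → |grid| = 115
step 2: project along z, AND mask (18/25) → |grid| = 85
step 3: project along x, AND mask (15/25) → |grid| = 49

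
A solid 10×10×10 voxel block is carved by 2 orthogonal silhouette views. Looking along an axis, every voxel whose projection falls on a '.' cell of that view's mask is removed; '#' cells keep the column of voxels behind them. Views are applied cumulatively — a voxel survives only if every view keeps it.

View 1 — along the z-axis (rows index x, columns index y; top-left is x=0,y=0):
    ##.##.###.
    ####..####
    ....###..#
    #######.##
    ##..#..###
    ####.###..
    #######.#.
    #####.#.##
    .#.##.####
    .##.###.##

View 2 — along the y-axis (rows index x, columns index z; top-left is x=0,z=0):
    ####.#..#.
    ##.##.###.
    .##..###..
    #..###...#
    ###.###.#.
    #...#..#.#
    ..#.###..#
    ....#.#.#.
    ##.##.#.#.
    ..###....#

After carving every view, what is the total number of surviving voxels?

voxel count = 367

before carving: 1000 voxels (10×10×10)
[1] z-view keeps 71 columns → grid now 710
[2] y-view keeps 52 columns → grid now 367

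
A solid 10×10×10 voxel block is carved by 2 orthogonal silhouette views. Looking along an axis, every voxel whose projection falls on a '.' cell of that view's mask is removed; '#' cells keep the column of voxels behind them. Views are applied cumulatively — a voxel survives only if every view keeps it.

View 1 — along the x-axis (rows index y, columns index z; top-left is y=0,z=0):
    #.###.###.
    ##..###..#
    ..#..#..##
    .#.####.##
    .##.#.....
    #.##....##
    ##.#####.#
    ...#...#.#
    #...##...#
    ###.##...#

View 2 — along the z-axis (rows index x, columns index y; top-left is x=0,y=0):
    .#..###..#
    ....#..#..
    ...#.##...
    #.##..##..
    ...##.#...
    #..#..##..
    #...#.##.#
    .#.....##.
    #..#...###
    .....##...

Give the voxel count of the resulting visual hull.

voxel count = 206

initial block: 10^3 = 1000
  1. axis=0 (YZ plane), |mask|=53  ⇒  voxels=530
  2. axis=2 (XY plane), |mask|=37  ⇒  voxels=206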